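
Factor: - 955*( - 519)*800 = 396516000 = 2^5*3^1*5^3*173^1 *191^1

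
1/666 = 1/666 = 0.00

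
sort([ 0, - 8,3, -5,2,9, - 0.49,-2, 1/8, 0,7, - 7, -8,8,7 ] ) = [ - 8, - 8, - 7, - 5, - 2, - 0.49,0,0,1/8 , 2,3,  7,7 , 8, 9 ] 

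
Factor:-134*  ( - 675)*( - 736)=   -  2^6*3^3*5^2*23^1*67^1  =  - 66571200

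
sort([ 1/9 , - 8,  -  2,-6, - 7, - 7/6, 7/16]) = [ - 8,-7, - 6, - 2, - 7/6, 1/9,7/16 ] 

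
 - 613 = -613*1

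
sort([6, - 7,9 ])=[ - 7, 6,9] 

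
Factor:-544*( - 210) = 114240 = 2^6*3^1*5^1*7^1*17^1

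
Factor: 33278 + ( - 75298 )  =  -2^2*5^1*11^1*191^1 = - 42020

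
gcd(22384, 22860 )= 4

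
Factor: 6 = 2^1*3^1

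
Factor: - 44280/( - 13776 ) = 2^( - 1)*3^2*5^1*7^(-1 ) = 45/14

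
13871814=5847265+8024549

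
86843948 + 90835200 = 177679148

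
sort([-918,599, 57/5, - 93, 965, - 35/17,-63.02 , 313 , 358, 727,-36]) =[- 918, -93, - 63.02,-36, - 35/17  ,  57/5,313, 358,599,727,965]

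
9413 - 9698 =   -  285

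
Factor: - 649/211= - 11^1 * 59^1*211^( - 1 )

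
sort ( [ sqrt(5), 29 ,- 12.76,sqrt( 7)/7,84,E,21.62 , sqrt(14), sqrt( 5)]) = [ - 12.76,sqrt(7)/7,  sqrt(5),sqrt(5 ), E,sqrt( 14), 21.62, 29 , 84]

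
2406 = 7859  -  5453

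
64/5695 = 64/5695 = 0.01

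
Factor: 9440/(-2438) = -2^4*5^1*23^( - 1 )*53^(-1 ) * 59^1=- 4720/1219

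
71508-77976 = -6468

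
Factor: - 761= -761^1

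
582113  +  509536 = 1091649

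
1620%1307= 313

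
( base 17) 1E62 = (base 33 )8al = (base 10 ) 9063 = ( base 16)2367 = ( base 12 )52b3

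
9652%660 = 412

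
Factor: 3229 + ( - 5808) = -2579 = -2579^1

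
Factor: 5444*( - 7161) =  - 2^2*3^1*7^1*11^1*31^1*1361^1 = - 38984484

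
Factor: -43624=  - 2^3 * 7^1*19^1*41^1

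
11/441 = 11/441 = 0.02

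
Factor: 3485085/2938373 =3^1 * 5^1*17^1*53^( - 1 )*79^1 * 173^1 * 55441^( - 1)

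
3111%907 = 390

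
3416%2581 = 835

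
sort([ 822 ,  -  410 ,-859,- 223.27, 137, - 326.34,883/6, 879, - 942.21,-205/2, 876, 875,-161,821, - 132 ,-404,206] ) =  [ - 942.21, - 859, - 410, - 404, - 326.34, - 223.27,- 161, - 132, - 205/2, 137, 883/6, 206, 821, 822, 875,876, 879]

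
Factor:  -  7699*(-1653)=12726447 = 3^1*19^1*29^1 * 7699^1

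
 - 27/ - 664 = 27/664 = 0.04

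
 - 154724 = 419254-573978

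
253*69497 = 17582741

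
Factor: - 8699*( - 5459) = 53^1*103^1*8699^1 = 47487841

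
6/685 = 6/685 = 0.01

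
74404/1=74404 = 74404.00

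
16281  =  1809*9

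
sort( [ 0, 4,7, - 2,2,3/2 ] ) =[ - 2, 0, 3/2, 2,4,7]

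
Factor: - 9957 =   -  3^1*3319^1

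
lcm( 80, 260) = 1040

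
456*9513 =4337928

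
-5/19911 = -5/19911 = - 0.00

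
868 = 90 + 778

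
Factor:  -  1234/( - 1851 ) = 2^1  *  3^( -1) =2/3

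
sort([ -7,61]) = [ - 7,61] 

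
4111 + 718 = 4829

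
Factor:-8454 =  - 2^1 *3^1*1409^1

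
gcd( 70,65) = 5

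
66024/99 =666 + 10/11=666.91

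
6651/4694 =6651/4694 =1.42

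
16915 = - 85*( - 199) 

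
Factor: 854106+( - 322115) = 31^1*131^2 = 531991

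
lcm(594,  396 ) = 1188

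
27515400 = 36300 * 758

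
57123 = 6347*9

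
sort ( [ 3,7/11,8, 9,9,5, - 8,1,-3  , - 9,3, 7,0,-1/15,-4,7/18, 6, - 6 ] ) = [ - 9, - 8,-6, - 4,- 3, - 1/15,0,7/18,  7/11,1 , 3,3,5,6,7, 8, 9 , 9]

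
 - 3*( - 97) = 291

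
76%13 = 11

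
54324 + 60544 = 114868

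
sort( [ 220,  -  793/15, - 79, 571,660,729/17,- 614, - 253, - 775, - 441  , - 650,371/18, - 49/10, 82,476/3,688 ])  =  [ - 775, - 650, - 614, - 441, -253, - 79, - 793/15,  -  49/10,371/18,  729/17,82,476/3, 220 , 571, 660, 688] 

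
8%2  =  0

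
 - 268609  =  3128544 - 3397153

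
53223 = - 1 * ( - 53223 ) 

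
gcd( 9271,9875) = 1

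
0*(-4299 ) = 0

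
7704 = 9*856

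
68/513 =68/513 = 0.13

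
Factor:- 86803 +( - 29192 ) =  - 3^1 * 5^1  *11^1 *19^1*37^1 = - 115995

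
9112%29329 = 9112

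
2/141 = 2/141 = 0.01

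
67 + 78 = 145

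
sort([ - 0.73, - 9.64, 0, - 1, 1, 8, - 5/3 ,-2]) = [ - 9.64, - 2,-5/3, - 1, - 0.73,0,1,8 ]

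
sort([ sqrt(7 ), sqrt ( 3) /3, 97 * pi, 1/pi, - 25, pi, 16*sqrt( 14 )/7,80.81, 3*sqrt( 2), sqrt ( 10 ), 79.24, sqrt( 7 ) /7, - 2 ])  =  [ - 25, - 2, 1/pi,  sqrt( 7 ) /7, sqrt( 3 )/3,  sqrt( 7), pi , sqrt( 10 ), 3 *sqrt( 2), 16 * sqrt ( 14) /7, 79.24,80.81, 97 *pi]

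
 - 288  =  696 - 984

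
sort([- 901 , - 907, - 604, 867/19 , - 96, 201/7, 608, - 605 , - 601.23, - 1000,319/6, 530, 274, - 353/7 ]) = [ - 1000, - 907, - 901, - 605,  -  604, - 601.23, - 96,- 353/7, 201/7,867/19,319/6, 274,  530,608]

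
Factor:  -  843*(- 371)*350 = 2^1 * 3^1*5^2*7^2*53^1 * 281^1=109463550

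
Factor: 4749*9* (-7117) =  - 304187697 = -3^3 * 11^1*647^1*1583^1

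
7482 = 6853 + 629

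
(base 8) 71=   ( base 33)1o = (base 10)57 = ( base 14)41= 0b111001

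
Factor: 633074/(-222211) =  - 2^1*11^(-1) * 13^2 * 1873^1*20201^(-1)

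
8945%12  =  5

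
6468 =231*28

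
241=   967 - 726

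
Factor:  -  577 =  - 577^1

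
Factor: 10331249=10331249^1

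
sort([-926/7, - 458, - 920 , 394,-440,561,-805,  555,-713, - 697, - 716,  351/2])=[ - 920, - 805, - 716, -713, - 697 , - 458,-440, - 926/7,351/2,  394, 555,561 ]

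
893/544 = 893/544 = 1.64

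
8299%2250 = 1549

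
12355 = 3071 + 9284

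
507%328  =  179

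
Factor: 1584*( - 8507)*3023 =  - 2^4*3^2*11^1*47^1*181^1*3023^1 = - 40735191024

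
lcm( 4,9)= 36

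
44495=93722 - 49227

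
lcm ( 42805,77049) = 385245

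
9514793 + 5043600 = 14558393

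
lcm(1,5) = 5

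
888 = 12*74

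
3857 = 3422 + 435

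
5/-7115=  - 1  +  1422/1423 =- 0.00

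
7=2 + 5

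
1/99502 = 1/99502  =  0.00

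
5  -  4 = 1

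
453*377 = 170781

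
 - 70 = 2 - 72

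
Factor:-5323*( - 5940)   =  2^2 * 3^3*5^1*11^1 * 5323^1 = 31618620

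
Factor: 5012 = 2^2*7^1* 179^1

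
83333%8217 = 1163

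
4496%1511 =1474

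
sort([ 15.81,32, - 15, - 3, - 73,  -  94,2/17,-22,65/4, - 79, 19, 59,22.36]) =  [ - 94, - 79, - 73, - 22 ,-15, - 3,2/17, 15.81,65/4, 19,22.36,32,  59]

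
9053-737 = 8316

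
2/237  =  2/237 = 0.01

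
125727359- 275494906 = -149767547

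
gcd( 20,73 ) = 1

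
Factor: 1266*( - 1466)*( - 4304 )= 7988034624 = 2^6*3^1 * 211^1*269^1*733^1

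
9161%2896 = 473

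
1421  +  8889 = 10310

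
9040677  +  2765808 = 11806485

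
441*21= 9261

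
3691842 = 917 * 4026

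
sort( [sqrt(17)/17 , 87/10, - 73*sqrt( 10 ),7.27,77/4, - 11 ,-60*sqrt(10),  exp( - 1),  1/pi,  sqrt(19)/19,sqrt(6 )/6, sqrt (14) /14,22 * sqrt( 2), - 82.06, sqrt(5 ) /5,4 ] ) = [ - 73*sqrt( 10 ),-60*sqrt( 10 ),-82.06, - 11,sqrt( 19 ) /19,sqrt( 17)/17, sqrt( 14 ) /14, 1/pi,exp (-1 ),sqrt( 6)/6,sqrt( 5 )/5, 4,7.27, 87/10,77/4,22*sqrt (2 )] 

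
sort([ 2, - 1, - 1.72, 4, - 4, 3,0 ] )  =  [ - 4,  -  1.72, - 1, 0, 2, 3,4]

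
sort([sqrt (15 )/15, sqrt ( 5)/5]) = [sqrt(15 )/15,sqrt( 5 )/5] 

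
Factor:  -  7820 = - 2^2*5^1* 17^1*23^1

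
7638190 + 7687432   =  15325622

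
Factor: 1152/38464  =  18/601 =2^1*3^2*601^(-1)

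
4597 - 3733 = 864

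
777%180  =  57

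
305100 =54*5650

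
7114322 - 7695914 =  - 581592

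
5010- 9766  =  - 4756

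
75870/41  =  75870/41 = 1850.49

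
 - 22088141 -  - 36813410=14725269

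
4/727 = 4/727 = 0.01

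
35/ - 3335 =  - 7/667= -0.01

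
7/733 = 7/733 = 0.01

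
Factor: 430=2^1*5^1*43^1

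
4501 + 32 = 4533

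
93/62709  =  31/20903  =  0.00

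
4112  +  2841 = 6953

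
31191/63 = 10397/21 = 495.10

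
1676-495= 1181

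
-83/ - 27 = 83/27 = 3.07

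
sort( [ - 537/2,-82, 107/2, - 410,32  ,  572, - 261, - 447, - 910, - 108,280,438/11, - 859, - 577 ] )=[  -  910, - 859, - 577, - 447, - 410, - 537/2, - 261, - 108, - 82 , 32,438/11 , 107/2,280,572]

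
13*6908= 89804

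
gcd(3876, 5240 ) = 4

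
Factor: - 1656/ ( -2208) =2^ ( - 2)*3^1= 3/4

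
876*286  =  250536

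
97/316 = 97/316 = 0.31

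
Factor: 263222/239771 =2^1*7^( - 1)*34253^ ( - 1 )*131611^1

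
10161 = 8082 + 2079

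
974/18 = 54 + 1/9 = 54.11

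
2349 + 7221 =9570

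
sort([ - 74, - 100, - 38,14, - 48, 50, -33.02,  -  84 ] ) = [ - 100, - 84  , - 74, - 48 , - 38, - 33.02,14,50 ] 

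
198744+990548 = 1189292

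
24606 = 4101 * 6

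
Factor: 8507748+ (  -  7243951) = 1263797=   17^2*4373^1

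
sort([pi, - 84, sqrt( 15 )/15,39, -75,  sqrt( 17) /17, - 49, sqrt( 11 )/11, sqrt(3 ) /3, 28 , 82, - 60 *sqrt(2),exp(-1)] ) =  [ - 60*sqrt( 2), - 84 ,- 75, - 49, sqrt( 17 ) /17, sqrt (15)/15, sqrt(11)/11, exp(  -  1 ),sqrt(3)/3,pi,28, 39, 82] 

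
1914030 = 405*4726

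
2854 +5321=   8175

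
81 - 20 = 61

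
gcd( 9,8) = 1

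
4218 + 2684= 6902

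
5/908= 5/908= 0.01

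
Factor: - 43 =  - 43^1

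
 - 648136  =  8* ( - 81017)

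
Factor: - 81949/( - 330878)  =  3563/14386 = 2^(  -  1 ) * 7^1*509^1*7193^(-1 )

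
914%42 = 32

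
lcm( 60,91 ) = 5460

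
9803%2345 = 423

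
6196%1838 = 682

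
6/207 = 2/69= 0.03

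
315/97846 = 45/13978 = 0.00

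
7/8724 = 7/8724 = 0.00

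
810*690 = 558900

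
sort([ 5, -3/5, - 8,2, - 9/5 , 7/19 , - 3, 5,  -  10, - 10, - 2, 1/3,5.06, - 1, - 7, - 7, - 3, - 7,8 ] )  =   [ - 10, - 10, - 8, - 7, - 7, -7, - 3, - 3, - 2,-9/5, - 1  , - 3/5,1/3,7/19,2,5,5,5.06, 8] 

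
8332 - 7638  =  694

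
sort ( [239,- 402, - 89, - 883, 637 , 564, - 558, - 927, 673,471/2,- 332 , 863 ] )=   [ - 927, - 883, - 558, - 402, - 332, - 89, 471/2,239 , 564, 637, 673, 863]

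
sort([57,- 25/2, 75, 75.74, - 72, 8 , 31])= [  -  72, - 25/2,  8,31,  57,75, 75.74]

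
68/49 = 68/49 = 1.39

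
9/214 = 9/214 = 0.04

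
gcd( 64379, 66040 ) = 1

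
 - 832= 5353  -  6185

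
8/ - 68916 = -2/17229 = -  0.00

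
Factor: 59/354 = 2^(-1) * 3^( - 1) = 1/6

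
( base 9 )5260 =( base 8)7425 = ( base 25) 64b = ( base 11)29A0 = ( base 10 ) 3861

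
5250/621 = 1750/207=   8.45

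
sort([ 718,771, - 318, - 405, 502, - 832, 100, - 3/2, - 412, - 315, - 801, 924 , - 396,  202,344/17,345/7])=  [-832,  -  801, - 412, - 405 , - 396, - 318 ,  -  315, - 3/2,344/17, 345/7,100, 202,502,  718 , 771,  924 ] 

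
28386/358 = 14193/179  =  79.29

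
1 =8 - 7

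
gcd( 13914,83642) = 2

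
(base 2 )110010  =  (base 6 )122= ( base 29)1L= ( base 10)50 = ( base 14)38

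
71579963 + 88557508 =160137471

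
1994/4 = 498+ 1/2 = 498.50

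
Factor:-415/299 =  - 5^1*13^( -1 )*23^( - 1) * 83^1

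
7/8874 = 7/8874= 0.00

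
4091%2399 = 1692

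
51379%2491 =1559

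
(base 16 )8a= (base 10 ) 138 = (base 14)9C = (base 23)60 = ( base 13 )A8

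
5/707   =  5/707=0.01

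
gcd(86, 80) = 2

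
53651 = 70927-17276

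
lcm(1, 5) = 5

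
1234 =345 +889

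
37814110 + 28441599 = 66255709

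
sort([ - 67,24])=[ - 67,24 ] 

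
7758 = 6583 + 1175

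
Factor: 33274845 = 3^2*5^1*229^1 * 3229^1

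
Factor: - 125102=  - 2^1*71^1*881^1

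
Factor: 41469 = 3^1*23^1*601^1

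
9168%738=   312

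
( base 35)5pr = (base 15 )2137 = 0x1b73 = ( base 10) 7027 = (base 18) 13c7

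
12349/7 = 1764 + 1/7 =1764.14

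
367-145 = 222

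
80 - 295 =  - 215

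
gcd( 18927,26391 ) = 3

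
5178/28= 184 + 13/14 = 184.93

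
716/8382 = 358/4191 = 0.09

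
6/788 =3/394  =  0.01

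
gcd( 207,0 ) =207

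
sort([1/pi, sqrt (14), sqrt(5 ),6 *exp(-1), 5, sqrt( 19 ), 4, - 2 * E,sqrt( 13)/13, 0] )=[ - 2*E, 0, sqrt(13) /13,1/pi, 6*exp(-1),sqrt(5 ), sqrt ( 14),4, sqrt( 19 ),5 ] 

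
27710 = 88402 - 60692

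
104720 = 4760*22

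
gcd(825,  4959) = 3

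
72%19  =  15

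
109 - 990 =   -  881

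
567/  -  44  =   -13 + 5/44 =- 12.89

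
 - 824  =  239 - 1063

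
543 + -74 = 469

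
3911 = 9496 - 5585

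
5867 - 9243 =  -3376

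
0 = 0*8066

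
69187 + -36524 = 32663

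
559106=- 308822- - 867928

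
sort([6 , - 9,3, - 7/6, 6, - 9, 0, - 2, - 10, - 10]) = [ - 10, - 10, - 9, - 9,-2,-7/6,0, 3,6,6 ] 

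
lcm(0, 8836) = 0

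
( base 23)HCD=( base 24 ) g2i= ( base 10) 9282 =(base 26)dj0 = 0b10010001000010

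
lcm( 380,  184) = 17480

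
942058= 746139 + 195919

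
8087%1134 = 149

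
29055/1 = 29055 =29055.00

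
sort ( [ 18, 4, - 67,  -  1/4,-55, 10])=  [ - 67,-55,-1/4, 4, 10,18]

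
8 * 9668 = 77344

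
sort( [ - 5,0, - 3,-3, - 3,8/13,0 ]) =[ - 5, - 3, - 3, - 3,0,0,8/13] 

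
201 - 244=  - 43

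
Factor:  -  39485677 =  - 7^1 * 11^1*193^1*2657^1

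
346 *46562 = 16110452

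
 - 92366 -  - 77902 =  - 14464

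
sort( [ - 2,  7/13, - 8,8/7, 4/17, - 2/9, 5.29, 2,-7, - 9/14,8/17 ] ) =[ - 8,-7,-2,-9/14,  -  2/9,4/17,8/17,7/13, 8/7,2,5.29 ]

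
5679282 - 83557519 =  - 77878237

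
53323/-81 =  - 659 + 56/81 = - 658.31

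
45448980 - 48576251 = -3127271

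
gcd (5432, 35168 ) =56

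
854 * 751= 641354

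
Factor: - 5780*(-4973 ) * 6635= 2^2*5^2*17^2 *1327^1*4973^1 = 190716041900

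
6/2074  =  3/1037 = 0.00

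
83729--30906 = 114635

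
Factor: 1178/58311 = 2^1 * 3^(-2 )*11^(-1 ) = 2/99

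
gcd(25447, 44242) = 1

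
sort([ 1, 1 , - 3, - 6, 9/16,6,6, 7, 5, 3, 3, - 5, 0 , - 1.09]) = [ - 6, - 5, - 3,-1.09,0,9/16,1, 1, 3, 3, 5, 6,6, 7]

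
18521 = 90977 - 72456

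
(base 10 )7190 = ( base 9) 10768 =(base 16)1c16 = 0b1110000010110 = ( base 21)g68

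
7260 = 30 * 242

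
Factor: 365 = 5^1*73^1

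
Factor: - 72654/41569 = - 2^1*3^1*11^( - 1)*3779^( -1 )*12109^1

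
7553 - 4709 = 2844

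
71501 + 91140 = 162641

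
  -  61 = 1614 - 1675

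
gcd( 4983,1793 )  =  11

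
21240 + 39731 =60971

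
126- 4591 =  - 4465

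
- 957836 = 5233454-6191290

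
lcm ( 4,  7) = 28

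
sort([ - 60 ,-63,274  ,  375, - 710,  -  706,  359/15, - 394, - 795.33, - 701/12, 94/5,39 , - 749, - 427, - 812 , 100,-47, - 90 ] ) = [  -  812, - 795.33, - 749, - 710,- 706, - 427,-394, -90,- 63, - 60, - 701/12, - 47, 94/5, 359/15,39,100, 274,375 ]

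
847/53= 15 + 52/53=15.98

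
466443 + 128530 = 594973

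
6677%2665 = 1347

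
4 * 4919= 19676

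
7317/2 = 3658 + 1/2 = 3658.50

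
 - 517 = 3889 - 4406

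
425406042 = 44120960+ 381285082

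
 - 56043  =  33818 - 89861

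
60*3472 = 208320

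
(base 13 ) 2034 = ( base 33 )42F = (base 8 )10525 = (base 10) 4437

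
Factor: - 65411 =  - 149^1*439^1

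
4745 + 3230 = 7975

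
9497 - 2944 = 6553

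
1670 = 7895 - 6225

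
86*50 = 4300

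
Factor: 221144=2^3 * 7^1*11^1 * 359^1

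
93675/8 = 93675/8   =  11709.38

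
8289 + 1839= 10128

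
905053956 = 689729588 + 215324368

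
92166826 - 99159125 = - 6992299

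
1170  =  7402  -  6232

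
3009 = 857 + 2152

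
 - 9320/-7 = 1331 + 3/7=1331.43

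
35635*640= 22806400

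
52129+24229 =76358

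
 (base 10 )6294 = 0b1100010010110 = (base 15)1CE9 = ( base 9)8563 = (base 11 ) 4802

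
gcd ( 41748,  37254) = 42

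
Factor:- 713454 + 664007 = -197^1*251^1 = -  49447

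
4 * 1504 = 6016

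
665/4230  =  133/846= 0.16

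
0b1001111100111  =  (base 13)241c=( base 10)5095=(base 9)6881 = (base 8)11747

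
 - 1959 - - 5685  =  3726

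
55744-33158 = 22586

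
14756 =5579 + 9177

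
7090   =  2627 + 4463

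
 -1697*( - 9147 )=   15522459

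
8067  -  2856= 5211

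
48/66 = 8/11=0.73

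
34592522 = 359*96358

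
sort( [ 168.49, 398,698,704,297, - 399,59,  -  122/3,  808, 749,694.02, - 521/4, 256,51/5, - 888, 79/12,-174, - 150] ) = [ - 888 , - 399, - 174,-150,-521/4, - 122/3, 79/12,51/5, 59,168.49, 256,  297,398,694.02, 698,704,749, 808]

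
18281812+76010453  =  94292265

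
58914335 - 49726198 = 9188137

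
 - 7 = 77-84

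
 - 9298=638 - 9936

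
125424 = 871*144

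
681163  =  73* 9331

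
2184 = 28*78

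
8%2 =0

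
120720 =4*30180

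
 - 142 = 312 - 454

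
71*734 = 52114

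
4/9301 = 4/9301 =0.00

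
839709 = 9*93301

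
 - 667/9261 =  - 667/9261 = - 0.07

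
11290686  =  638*17697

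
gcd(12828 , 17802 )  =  6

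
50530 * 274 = 13845220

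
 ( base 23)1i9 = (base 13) 583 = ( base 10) 952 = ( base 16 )3b8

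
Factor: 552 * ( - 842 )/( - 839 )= 2^4  *  3^1 * 23^1 * 421^1 * 839^( - 1) = 464784/839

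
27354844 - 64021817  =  -36666973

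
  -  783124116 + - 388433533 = - 1171557649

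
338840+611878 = 950718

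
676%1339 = 676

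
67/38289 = 67/38289 = 0.00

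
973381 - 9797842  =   - 8824461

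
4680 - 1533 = 3147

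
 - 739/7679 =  - 1 + 6940/7679 = - 0.10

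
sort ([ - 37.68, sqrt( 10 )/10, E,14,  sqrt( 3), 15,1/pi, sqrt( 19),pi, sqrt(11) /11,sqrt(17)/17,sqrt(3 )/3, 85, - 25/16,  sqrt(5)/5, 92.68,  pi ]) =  [ - 37.68,-25/16, sqrt( 17 )/17, sqrt(11)/11,sqrt( 10)/10,  1/pi,  sqrt(5)/5,  sqrt( 3 ) /3 , sqrt(3),E,  pi,pi,sqrt( 19 ), 14, 15, 85 , 92.68] 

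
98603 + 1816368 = 1914971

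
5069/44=115 +9/44 = 115.20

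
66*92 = 6072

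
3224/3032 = 403/379 = 1.06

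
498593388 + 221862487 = 720455875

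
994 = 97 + 897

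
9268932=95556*97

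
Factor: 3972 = 2^2 * 3^1*331^1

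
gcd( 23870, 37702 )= 14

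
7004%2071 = 791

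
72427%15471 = 10543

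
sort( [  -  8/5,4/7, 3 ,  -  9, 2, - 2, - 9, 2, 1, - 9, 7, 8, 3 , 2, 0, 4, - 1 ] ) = [ - 9, - 9, - 9,  -  2, - 8/5, - 1, 0, 4/7, 1, 2,2, 2, 3, 3, 4, 7, 8]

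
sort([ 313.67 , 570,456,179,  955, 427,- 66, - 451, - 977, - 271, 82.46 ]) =[ - 977, - 451, - 271,-66, 82.46, 179,313.67, 427, 456,570,955 ]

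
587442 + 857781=1445223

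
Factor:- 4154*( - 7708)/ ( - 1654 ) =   -  16009516/827 = - 2^2*31^1*41^1*47^1*67^1*827^( - 1)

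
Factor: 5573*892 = 4971116 = 2^2 * 223^1*5573^1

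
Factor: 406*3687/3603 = 2^1*7^1*29^1*1201^( - 1)*1229^1 =498974/1201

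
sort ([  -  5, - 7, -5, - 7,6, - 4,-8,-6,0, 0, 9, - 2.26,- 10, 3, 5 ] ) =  [- 10, - 8, -7, - 7,  -  6, - 5, - 5,-4,-2.26,0, 0,  3,5,6, 9]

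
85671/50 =85671/50= 1713.42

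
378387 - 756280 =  - 377893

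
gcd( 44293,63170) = 1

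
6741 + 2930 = 9671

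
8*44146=353168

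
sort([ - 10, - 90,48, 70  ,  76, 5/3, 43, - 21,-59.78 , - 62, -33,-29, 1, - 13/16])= [-90, - 62, - 59.78,-33, - 29, - 21, - 10,  -  13/16, 1, 5/3, 43, 48, 70,76]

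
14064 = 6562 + 7502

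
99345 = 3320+96025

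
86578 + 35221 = 121799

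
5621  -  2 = 5619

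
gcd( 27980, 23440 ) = 20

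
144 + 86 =230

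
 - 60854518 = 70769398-131623916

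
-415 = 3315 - 3730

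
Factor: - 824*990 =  - 2^4 * 3^2*5^1 *11^1*103^1= - 815760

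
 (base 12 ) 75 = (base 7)155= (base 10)89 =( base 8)131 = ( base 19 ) 4D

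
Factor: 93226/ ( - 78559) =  - 2^1*7^1*13^( - 1)*6043^( - 1)*6659^1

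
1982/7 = 1982/7 = 283.14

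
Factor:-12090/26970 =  - 13/29= - 13^1 * 29^( - 1 ) 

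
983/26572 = 983/26572  =  0.04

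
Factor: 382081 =7^1*54583^1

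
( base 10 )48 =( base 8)60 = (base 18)2c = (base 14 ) 36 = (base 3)1210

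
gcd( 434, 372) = 62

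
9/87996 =3/29332= 0.00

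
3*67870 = 203610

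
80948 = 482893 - 401945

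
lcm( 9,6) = 18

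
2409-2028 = 381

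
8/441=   8/441 = 0.02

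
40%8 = 0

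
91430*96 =8777280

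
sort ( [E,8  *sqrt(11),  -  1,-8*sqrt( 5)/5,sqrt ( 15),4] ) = [ - 8 * sqrt( 5) /5, - 1,E,sqrt( 15 ) , 4, 8 * sqrt (11) ] 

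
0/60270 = 0 = 0.00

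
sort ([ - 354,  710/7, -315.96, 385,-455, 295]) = [  -  455,-354, - 315.96,710/7,295,385] 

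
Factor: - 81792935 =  - 5^1*7^1*1499^1*1559^1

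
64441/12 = 5370  +  1/12 = 5370.08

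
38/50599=38/50599 = 0.00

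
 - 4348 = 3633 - 7981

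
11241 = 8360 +2881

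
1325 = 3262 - 1937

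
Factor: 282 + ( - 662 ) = -2^2*5^1*19^1  =  -380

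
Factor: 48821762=2^1*11^1*83^1*26737^1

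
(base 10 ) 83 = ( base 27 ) 32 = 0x53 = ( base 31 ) 2L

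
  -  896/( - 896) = 1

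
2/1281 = 2/1281 = 0.00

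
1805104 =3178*568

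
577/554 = 1 + 23/554  =  1.04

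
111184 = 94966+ 16218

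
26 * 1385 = 36010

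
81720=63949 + 17771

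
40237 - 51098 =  - 10861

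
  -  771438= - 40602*19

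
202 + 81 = 283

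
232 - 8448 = - 8216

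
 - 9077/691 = - 14 + 597/691 =- 13.14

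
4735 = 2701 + 2034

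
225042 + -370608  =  -145566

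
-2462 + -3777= - 6239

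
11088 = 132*84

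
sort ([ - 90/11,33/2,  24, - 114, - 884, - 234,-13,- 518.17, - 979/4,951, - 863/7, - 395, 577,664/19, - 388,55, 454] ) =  [ - 884, - 518.17,- 395,-388, - 979/4, - 234,-863/7, - 114, - 13,- 90/11, 33/2,24,664/19,55, 454,577,951]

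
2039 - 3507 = -1468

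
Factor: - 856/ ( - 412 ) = 214/103 = 2^1*103^ ( - 1 )*107^1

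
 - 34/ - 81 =34/81   =  0.42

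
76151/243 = 313+92/243 = 313.38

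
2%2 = 0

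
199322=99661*2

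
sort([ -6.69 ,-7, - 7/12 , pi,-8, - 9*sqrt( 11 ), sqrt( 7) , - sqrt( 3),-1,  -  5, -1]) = [ - 9*sqrt( 11) , - 8, - 7,  -  6.69, - 5,  -  sqrt ( 3) , - 1, - 1, - 7/12,  sqrt (7),  pi]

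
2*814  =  1628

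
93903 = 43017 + 50886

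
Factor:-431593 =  - 157^1*2749^1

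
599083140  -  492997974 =106085166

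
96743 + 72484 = 169227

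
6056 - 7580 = - 1524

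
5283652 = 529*9988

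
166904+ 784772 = 951676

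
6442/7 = 920 + 2/7=   920.29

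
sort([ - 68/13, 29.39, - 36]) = [-36, - 68/13, 29.39 ]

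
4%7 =4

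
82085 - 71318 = 10767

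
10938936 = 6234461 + 4704475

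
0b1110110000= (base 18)2G8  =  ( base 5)12234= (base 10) 944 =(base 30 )11E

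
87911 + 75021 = 162932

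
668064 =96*6959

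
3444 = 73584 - 70140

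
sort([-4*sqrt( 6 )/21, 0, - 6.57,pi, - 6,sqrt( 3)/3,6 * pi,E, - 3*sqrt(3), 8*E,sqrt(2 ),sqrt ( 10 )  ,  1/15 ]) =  [ - 6.57, - 6,-3*sqrt( 3), - 4*sqrt( 6 ) /21, 0, 1/15, sqrt( 3 )/3,sqrt( 2 ),E,pi, sqrt(10),  6 *pi , 8*E]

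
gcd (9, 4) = 1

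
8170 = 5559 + 2611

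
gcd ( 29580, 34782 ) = 102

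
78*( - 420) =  - 32760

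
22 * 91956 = 2023032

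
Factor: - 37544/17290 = -2^2 * 5^( - 1 )*7^( - 1 )*19^1 = - 76/35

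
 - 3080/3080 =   -  1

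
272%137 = 135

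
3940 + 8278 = 12218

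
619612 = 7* 88516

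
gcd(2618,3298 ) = 34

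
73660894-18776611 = 54884283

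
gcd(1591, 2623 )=43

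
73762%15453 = 11950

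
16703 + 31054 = 47757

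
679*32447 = 22031513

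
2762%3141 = 2762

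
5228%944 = 508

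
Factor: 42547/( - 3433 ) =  - 157^1*271^1*3433^(-1 ) 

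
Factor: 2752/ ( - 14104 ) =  - 2^3*41^( - 1) = -8/41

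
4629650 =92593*50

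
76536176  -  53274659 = 23261517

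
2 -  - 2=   4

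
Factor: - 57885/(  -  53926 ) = 2^( - 1) * 3^1*5^1 * 17^1 *59^( -1 )*227^1*457^( - 1)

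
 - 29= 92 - 121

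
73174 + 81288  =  154462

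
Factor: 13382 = 2^1*6691^1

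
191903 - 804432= - 612529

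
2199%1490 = 709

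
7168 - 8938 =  - 1770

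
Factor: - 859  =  -859^1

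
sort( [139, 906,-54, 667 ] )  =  [ - 54,  139, 667, 906 ]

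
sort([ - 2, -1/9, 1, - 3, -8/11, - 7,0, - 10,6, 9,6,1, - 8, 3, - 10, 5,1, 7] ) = [ - 10,-10, - 8, -7, - 3,-2, - 8/11, - 1/9, 0, 1, 1, 1, 3,5,  6,6, 7, 9 ] 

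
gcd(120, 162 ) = 6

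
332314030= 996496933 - 664182903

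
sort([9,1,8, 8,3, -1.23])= [-1.23 , 1, 3,8,8,9 ]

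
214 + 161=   375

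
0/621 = 0 = 0.00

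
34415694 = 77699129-43283435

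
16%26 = 16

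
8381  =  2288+6093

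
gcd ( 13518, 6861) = 3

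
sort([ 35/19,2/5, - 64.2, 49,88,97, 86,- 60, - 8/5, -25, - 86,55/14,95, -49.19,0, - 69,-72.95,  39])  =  [ - 86 , -72.95,-69, - 64.2, - 60, - 49.19,- 25 , - 8/5,0, 2/5,  35/19,55/14, 39 , 49, 86,88,95,97]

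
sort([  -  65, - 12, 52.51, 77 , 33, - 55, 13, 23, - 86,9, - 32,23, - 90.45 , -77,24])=[ - 90.45, - 86, - 77, - 65 , - 55,  -  32,-12,9,13  ,  23 , 23,24,33, 52.51, 77 ] 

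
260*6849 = 1780740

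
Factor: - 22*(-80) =1760 = 2^5*5^1*11^1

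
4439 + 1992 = 6431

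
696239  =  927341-231102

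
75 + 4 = 79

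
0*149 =0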